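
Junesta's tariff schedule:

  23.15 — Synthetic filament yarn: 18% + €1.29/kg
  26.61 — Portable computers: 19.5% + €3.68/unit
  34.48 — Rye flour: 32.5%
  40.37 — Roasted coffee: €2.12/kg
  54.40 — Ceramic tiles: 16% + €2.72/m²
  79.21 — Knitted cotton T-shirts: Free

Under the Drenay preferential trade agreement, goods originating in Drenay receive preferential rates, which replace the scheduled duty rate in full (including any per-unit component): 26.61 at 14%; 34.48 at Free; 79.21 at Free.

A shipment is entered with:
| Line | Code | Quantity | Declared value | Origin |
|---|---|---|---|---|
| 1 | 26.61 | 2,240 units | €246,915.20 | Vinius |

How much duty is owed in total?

Line 1 (26.61, Vinius, 2,240 units, €246,915.20):
Base rate for 26.61 is 19.5% + €3.68/unit.
26.61 has an FTA preferential rate, but origin Vinius is not Drenay; base rate stands.
Duty = €246,915.20 × 19.5% + 2,240 × €3.68 = €56,391.66.

€56,391.66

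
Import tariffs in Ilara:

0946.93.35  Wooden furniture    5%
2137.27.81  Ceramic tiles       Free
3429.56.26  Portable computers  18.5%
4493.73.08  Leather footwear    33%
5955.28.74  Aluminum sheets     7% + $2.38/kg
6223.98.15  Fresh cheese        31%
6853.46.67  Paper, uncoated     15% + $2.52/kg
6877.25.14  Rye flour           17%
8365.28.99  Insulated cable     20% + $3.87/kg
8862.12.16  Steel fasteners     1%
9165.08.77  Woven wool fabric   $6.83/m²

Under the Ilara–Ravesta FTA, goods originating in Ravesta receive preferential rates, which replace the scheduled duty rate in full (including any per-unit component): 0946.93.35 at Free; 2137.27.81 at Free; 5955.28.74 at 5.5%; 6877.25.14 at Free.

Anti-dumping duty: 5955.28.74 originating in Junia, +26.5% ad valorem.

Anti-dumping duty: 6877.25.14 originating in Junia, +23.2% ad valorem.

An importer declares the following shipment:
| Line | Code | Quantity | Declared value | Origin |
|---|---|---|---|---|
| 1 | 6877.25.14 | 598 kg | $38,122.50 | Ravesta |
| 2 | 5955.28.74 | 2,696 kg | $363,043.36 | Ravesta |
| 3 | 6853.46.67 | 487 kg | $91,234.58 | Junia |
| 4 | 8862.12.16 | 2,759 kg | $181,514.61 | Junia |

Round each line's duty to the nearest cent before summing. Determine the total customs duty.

Line 1 (6877.25.14, Ravesta, 598 kg, $38,122.50):
Base rate for 6877.25.14 is 17%.
Origin Ravesta qualifies under the Ilara–Ravesta agreement and 6877.25.14 is covered: preferential rate Free applies instead.
The additional-duty order on 6877.25.14 targets Junia, not Ravesta; it does not apply.
Duty = $38,122.50 × 0% = $0.00.
Line 2 (5955.28.74, Ravesta, 2,696 kg, $363,043.36):
Base rate for 5955.28.74 is 7% + $2.38/kg.
Origin Ravesta qualifies under the Ilara–Ravesta agreement and 5955.28.74 is covered: preferential rate 5.5% applies instead.
The additional-duty order on 5955.28.74 targets Junia, not Ravesta; it does not apply.
Duty = $363,043.36 × 5.5% = $19,967.38.
Line 3 (6853.46.67, Junia, 487 kg, $91,234.58):
Base rate for 6853.46.67 is 15% + $2.52/kg.
Duty = $91,234.58 × 15% + 487 × $2.52 = $14,912.43.
Line 4 (8862.12.16, Junia, 2,759 kg, $181,514.61):
Base rate for 8862.12.16 is 1%.
Duty = $181,514.61 × 1% = $1,815.15.
Total = $0.00 + $19,967.38 + $14,912.43 + $1,815.15 = $36,694.96.

$36,694.96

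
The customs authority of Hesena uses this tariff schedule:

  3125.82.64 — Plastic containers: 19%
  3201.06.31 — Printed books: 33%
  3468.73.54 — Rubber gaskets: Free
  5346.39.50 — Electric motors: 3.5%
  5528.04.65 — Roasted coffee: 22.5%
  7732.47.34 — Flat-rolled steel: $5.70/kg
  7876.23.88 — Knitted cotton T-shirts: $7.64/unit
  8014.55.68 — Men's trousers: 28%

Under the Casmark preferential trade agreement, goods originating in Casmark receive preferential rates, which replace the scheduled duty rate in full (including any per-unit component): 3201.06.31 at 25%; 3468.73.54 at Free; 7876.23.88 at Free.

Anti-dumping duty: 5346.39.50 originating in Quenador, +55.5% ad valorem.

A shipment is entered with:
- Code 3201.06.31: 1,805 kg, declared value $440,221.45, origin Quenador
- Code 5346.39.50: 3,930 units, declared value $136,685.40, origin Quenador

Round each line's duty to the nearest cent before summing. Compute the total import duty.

Line 1 (3201.06.31, Quenador, 1,805 kg, $440,221.45):
Base rate for 3201.06.31 is 33%.
3201.06.31 has an FTA preferential rate, but origin Quenador is not Casmark; base rate stands.
Duty = $440,221.45 × 33% = $145,273.08.
Line 2 (5346.39.50, Quenador, 3,930 units, $136,685.40):
Base rate for 5346.39.50 is 3.5%.
Additional duty on 5346.39.50 from Quenador: +55.5%. Applied ad valorem rate: 3.5% + 55.5% = 59%.
Duty = $136,685.40 × 59% = $80,644.39.
Total = $145,273.08 + $80,644.39 = $225,917.47.

$225,917.47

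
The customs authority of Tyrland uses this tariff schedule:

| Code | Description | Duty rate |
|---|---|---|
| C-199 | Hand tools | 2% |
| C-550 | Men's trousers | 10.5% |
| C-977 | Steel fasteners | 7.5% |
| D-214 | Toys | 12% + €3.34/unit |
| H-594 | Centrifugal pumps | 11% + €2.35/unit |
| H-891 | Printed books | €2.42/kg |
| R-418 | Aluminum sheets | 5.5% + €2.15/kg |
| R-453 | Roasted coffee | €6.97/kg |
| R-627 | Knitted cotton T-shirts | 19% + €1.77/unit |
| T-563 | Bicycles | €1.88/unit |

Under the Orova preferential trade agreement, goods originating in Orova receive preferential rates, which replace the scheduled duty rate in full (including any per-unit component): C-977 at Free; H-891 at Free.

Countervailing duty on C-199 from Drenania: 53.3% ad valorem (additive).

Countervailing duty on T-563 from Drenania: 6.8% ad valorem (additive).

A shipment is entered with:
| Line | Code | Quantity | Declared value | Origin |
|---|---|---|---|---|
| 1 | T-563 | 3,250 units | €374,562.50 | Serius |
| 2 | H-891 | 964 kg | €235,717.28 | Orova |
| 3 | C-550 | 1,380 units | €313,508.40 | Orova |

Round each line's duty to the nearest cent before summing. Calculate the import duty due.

Line 1 (T-563, Serius, 3,250 units, €374,562.50):
Base rate for T-563 is €1.88/unit.
The additional-duty order on T-563 targets Drenania, not Serius; it does not apply.
Duty = 3,250 × €1.88 = €6,110.00.
Line 2 (H-891, Orova, 964 kg, €235,717.28):
Base rate for H-891 is €2.42/kg.
Origin Orova qualifies under the Tyrland–Orova agreement and H-891 is covered: preferential rate Free applies instead.
Duty = €235,717.28 × 0% = €0.00.
Line 3 (C-550, Orova, 1,380 units, €313,508.40):
Base rate for C-550 is 10.5%.
Origin Orova is the FTA partner but C-550 is not on the preference list; base rate stands.
Duty = €313,508.40 × 10.5% = €32,918.38.
Total = €6,110.00 + €0.00 + €32,918.38 = €39,028.38.

€39,028.38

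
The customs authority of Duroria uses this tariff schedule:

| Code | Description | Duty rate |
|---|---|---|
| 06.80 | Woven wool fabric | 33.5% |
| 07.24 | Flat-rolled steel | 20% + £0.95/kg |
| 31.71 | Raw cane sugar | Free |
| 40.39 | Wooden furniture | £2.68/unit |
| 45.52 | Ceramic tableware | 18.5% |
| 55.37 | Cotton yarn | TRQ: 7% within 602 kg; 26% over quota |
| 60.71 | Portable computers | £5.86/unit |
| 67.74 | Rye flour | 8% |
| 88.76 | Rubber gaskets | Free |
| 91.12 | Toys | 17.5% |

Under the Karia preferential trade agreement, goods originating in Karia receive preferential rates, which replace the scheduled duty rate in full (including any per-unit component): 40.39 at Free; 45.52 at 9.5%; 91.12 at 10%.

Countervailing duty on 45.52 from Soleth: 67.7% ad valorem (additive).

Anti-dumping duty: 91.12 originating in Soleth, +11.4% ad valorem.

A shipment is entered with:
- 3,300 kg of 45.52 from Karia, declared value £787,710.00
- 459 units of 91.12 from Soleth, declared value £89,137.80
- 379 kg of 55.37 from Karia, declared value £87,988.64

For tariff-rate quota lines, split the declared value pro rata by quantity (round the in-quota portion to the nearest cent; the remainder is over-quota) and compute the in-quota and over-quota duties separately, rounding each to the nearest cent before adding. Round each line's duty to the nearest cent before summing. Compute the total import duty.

£106,752.47

Line 1 (45.52, Karia, 3,300 kg, £787,710.00):
Base rate for 45.52 is 18.5%.
Origin Karia qualifies under the Duroria–Karia agreement and 45.52 is covered: preferential rate 9.5% applies instead.
The additional-duty order on 45.52 targets Soleth, not Karia; it does not apply.
Duty = £787,710.00 × 9.5% = £74,832.45.
Line 2 (91.12, Soleth, 459 units, £89,137.80):
Base rate for 91.12 is 17.5%.
91.12 has an FTA preferential rate, but origin Soleth is not Karia; base rate stands.
Additional duty on 91.12 from Soleth: +11.4%. Applied ad valorem rate: 17.5% + 11.4% = 28.9%.
Duty = £89,137.80 × 28.9% = £25,760.82.
Line 3 (55.37, Karia, 379 kg, £87,988.64):
Code 55.37 is under a tariff-rate quota (threshold 602 kg). Quantity 379 kg is within the quota, so the in-quota rate 7% applies to the full value.
Duty = £87,988.64 × 7% = £6,159.20.
Total = £74,832.45 + £25,760.82 + £6,159.20 = £106,752.47.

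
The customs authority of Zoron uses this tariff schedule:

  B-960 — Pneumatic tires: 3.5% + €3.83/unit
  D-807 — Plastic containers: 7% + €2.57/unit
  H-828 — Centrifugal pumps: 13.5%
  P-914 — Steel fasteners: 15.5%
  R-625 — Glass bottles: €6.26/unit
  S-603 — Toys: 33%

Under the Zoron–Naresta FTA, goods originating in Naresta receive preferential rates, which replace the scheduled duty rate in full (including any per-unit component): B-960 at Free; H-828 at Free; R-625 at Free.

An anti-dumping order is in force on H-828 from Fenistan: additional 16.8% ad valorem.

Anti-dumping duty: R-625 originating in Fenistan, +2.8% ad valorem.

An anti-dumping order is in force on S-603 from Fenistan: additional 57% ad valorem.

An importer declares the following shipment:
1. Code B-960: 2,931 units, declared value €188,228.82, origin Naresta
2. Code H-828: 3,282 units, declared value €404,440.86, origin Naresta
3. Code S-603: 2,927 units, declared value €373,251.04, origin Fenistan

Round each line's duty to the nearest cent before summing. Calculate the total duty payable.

€335,925.94

Line 1 (B-960, Naresta, 2,931 units, €188,228.82):
Base rate for B-960 is 3.5% + €3.83/unit.
Origin Naresta qualifies under the Zoron–Naresta agreement and B-960 is covered: preferential rate Free applies instead.
Duty = €188,228.82 × 0% = €0.00.
Line 2 (H-828, Naresta, 3,282 units, €404,440.86):
Base rate for H-828 is 13.5%.
Origin Naresta qualifies under the Zoron–Naresta agreement and H-828 is covered: preferential rate Free applies instead.
The additional-duty order on H-828 targets Fenistan, not Naresta; it does not apply.
Duty = €404,440.86 × 0% = €0.00.
Line 3 (S-603, Fenistan, 2,927 units, €373,251.04):
Base rate for S-603 is 33%.
Additional duty on S-603 from Fenistan: +57%. Applied ad valorem rate: 33% + 57% = 90%.
Duty = €373,251.04 × 90% = €335,925.94.
Total = €0.00 + €0.00 + €335,925.94 = €335,925.94.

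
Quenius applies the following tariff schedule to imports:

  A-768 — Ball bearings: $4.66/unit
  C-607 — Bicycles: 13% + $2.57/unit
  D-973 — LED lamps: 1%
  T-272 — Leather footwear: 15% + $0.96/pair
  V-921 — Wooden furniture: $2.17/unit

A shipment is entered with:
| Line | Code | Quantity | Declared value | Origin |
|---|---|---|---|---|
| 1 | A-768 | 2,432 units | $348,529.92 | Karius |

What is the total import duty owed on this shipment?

$11,333.12

Line 1 (A-768, Karius, 2,432 units, $348,529.92):
Base rate for A-768 is $4.66/unit.
Duty = 2,432 × $4.66 = $11,333.12.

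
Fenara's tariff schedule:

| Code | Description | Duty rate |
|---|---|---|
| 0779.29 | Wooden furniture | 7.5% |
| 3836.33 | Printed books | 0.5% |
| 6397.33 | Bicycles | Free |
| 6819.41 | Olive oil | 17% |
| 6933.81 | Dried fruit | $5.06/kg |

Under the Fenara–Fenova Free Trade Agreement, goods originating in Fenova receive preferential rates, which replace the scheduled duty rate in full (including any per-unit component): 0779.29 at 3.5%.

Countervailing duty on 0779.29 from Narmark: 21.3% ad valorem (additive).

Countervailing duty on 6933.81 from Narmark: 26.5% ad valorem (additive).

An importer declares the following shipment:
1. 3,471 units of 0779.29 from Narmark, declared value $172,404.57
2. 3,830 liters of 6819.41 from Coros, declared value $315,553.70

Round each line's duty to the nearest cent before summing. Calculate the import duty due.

Line 1 (0779.29, Narmark, 3,471 units, $172,404.57):
Base rate for 0779.29 is 7.5%.
0779.29 has an FTA preferential rate, but origin Narmark is not Fenova; base rate stands.
Additional duty on 0779.29 from Narmark: +21.3%. Applied ad valorem rate: 7.5% + 21.3% = 28.8%.
Duty = $172,404.57 × 28.8% = $49,652.52.
Line 2 (6819.41, Coros, 3,830 liters, $315,553.70):
Base rate for 6819.41 is 17%.
Duty = $315,553.70 × 17% = $53,644.13.
Total = $49,652.52 + $53,644.13 = $103,296.65.

$103,296.65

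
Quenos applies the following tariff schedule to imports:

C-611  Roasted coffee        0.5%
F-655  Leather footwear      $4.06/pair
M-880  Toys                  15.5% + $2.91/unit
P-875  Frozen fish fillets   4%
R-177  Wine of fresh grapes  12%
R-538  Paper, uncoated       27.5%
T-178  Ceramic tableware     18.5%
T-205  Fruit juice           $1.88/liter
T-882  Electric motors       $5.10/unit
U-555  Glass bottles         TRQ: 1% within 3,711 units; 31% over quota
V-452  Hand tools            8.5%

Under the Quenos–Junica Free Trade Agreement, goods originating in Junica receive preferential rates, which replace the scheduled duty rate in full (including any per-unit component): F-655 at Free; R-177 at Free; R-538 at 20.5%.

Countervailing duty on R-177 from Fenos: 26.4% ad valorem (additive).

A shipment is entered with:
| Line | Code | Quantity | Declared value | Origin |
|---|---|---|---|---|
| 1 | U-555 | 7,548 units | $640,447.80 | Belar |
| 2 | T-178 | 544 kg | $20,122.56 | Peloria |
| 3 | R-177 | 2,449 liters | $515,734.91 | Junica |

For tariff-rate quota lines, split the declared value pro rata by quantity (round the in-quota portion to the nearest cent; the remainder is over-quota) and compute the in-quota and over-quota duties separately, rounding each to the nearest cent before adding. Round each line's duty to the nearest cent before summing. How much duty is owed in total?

$107,797.98

Line 1 (U-555, Belar, 7,548 units, $640,447.80):
Code U-555 is under a tariff-rate quota (threshold 3,711 units). In-quota: 3,711 units at 1%; over-quota: 3,837 units at 31%.
Pro-rata value split: in-quota = $640,447.80 × 3,711/7,548 = $314,878.35; over-quota = $640,447.80 − $314,878.35 = $325,569.45.
In-quota duty = $314,878.35 × 1% = $3,148.78. Over-quota duty = $325,569.45 × 31% = $100,926.53.
Line duty = $3,148.78 + $100,926.53 = $104,075.31.
Line 2 (T-178, Peloria, 544 kg, $20,122.56):
Base rate for T-178 is 18.5%.
Duty = $20,122.56 × 18.5% = $3,722.67.
Line 3 (R-177, Junica, 2,449 liters, $515,734.91):
Base rate for R-177 is 12%.
Origin Junica qualifies under the Quenos–Junica agreement and R-177 is covered: preferential rate Free applies instead.
The additional-duty order on R-177 targets Fenos, not Junica; it does not apply.
Duty = $515,734.91 × 0% = $0.00.
Total = $104,075.31 + $3,722.67 + $0.00 = $107,797.98.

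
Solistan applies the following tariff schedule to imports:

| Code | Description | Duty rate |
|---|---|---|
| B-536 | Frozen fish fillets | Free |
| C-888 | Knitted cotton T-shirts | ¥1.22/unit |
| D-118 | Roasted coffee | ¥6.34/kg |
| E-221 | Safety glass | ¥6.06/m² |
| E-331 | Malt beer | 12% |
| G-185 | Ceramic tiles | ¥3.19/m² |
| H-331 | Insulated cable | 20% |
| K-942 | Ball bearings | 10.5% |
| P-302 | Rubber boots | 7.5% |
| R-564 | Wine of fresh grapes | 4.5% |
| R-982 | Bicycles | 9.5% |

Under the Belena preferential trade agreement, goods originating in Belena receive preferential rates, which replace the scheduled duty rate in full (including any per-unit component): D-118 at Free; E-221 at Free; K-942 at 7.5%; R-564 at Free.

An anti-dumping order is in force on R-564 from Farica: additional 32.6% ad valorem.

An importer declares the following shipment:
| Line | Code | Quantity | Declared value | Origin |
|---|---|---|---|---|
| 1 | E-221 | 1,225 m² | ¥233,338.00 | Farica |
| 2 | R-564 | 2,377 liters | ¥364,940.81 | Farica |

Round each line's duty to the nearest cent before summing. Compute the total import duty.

¥142,816.54

Line 1 (E-221, Farica, 1,225 m², ¥233,338.00):
Base rate for E-221 is ¥6.06/m².
E-221 has an FTA preferential rate, but origin Farica is not Belena; base rate stands.
Duty = 1,225 × ¥6.06 = ¥7,423.50.
Line 2 (R-564, Farica, 2,377 liters, ¥364,940.81):
Base rate for R-564 is 4.5%.
R-564 has an FTA preferential rate, but origin Farica is not Belena; base rate stands.
Additional duty on R-564 from Farica: +32.6%. Applied ad valorem rate: 4.5% + 32.6% = 37.1%.
Duty = ¥364,940.81 × 37.1% = ¥135,393.04.
Total = ¥7,423.50 + ¥135,393.04 = ¥142,816.54.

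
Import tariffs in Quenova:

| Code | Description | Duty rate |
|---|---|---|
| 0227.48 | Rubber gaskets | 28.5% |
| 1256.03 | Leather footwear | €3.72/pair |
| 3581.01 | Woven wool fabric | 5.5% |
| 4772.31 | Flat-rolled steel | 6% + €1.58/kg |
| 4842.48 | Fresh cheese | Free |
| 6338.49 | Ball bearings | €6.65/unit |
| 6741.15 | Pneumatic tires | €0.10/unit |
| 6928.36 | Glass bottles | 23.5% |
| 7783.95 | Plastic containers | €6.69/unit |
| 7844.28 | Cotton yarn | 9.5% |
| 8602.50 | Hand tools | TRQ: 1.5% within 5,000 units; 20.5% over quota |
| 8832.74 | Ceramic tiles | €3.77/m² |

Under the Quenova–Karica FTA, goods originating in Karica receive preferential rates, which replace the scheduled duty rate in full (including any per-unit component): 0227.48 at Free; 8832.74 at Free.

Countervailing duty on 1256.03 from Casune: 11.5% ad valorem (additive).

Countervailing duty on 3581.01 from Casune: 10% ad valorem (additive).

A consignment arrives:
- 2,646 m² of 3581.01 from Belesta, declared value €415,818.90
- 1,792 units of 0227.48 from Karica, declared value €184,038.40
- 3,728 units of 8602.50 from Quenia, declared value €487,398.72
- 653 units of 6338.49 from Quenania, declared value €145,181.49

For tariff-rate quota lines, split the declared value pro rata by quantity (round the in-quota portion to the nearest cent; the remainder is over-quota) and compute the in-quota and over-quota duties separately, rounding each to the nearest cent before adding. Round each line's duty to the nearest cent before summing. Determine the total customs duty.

€34,523.47

Line 1 (3581.01, Belesta, 2,646 m², €415,818.90):
Base rate for 3581.01 is 5.5%.
The additional-duty order on 3581.01 targets Casune, not Belesta; it does not apply.
Duty = €415,818.90 × 5.5% = €22,870.04.
Line 2 (0227.48, Karica, 1,792 units, €184,038.40):
Base rate for 0227.48 is 28.5%.
Origin Karica qualifies under the Quenova–Karica agreement and 0227.48 is covered: preferential rate Free applies instead.
Duty = €184,038.40 × 0% = €0.00.
Line 3 (8602.50, Quenia, 3,728 units, €487,398.72):
Code 8602.50 is under a tariff-rate quota (threshold 5,000 units). Quantity 3,728 units is within the quota, so the in-quota rate 1.5% applies to the full value.
Duty = €487,398.72 × 1.5% = €7,310.98.
Line 4 (6338.49, Quenania, 653 units, €145,181.49):
Base rate for 6338.49 is €6.65/unit.
Duty = 653 × €6.65 = €4,342.45.
Total = €22,870.04 + €0.00 + €7,310.98 + €4,342.45 = €34,523.47.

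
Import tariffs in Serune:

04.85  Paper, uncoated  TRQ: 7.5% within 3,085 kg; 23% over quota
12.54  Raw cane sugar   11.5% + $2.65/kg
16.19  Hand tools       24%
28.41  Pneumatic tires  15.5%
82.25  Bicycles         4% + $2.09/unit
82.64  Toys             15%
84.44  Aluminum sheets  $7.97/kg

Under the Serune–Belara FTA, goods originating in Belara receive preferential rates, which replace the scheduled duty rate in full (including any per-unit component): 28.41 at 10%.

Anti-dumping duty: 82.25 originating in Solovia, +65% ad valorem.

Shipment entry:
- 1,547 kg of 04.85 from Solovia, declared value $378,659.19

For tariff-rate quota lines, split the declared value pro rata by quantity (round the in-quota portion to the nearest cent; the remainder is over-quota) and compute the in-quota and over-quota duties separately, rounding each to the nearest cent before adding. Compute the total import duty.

Line 1 (04.85, Solovia, 1,547 kg, $378,659.19):
Code 04.85 is under a tariff-rate quota (threshold 3,085 kg). Quantity 1,547 kg is within the quota, so the in-quota rate 7.5% applies to the full value.
Duty = $378,659.19 × 7.5% = $28,399.44.

$28,399.44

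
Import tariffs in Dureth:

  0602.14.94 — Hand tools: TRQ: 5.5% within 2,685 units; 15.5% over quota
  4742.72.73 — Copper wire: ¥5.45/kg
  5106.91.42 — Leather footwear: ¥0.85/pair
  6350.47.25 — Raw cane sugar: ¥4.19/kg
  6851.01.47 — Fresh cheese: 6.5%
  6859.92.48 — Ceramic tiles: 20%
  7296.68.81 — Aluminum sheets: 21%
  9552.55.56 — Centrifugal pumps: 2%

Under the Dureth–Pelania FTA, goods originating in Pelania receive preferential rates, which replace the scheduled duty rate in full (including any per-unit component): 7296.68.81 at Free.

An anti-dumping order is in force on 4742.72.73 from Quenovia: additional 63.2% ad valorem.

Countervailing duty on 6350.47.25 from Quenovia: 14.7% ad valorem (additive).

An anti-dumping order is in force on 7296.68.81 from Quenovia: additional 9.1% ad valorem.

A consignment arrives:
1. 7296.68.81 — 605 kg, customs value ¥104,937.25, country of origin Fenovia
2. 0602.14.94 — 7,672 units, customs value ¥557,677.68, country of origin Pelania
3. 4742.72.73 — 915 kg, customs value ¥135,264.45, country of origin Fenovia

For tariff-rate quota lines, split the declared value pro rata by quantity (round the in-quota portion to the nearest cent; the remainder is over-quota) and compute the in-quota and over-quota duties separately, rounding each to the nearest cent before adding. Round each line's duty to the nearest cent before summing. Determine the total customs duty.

¥93,946.35

Line 1 (7296.68.81, Fenovia, 605 kg, ¥104,937.25):
Base rate for 7296.68.81 is 21%.
7296.68.81 has an FTA preferential rate, but origin Fenovia is not Pelania; base rate stands.
The additional-duty order on 7296.68.81 targets Quenovia, not Fenovia; it does not apply.
Duty = ¥104,937.25 × 21% = ¥22,036.82.
Line 2 (0602.14.94, Pelania, 7,672 units, ¥557,677.68):
Code 0602.14.94 is under a tariff-rate quota (threshold 2,685 units). In-quota: 2,685 units at 5.5%; over-quota: 4,987 units at 15.5%.
Pro-rata value split: in-quota = ¥557,677.68 × 2,685/7,672 = ¥195,172.65; over-quota = ¥557,677.68 − ¥195,172.65 = ¥362,505.03.
In-quota duty = ¥195,172.65 × 5.5% = ¥10,734.50. Over-quota duty = ¥362,505.03 × 15.5% = ¥56,188.28.
Line duty = ¥10,734.50 + ¥56,188.28 = ¥66,922.78.
Line 3 (4742.72.73, Fenovia, 915 kg, ¥135,264.45):
Base rate for 4742.72.73 is ¥5.45/kg.
The additional-duty order on 4742.72.73 targets Quenovia, not Fenovia; it does not apply.
Duty = 915 × ¥5.45 = ¥4,986.75.
Total = ¥22,036.82 + ¥66,922.78 + ¥4,986.75 = ¥93,946.35.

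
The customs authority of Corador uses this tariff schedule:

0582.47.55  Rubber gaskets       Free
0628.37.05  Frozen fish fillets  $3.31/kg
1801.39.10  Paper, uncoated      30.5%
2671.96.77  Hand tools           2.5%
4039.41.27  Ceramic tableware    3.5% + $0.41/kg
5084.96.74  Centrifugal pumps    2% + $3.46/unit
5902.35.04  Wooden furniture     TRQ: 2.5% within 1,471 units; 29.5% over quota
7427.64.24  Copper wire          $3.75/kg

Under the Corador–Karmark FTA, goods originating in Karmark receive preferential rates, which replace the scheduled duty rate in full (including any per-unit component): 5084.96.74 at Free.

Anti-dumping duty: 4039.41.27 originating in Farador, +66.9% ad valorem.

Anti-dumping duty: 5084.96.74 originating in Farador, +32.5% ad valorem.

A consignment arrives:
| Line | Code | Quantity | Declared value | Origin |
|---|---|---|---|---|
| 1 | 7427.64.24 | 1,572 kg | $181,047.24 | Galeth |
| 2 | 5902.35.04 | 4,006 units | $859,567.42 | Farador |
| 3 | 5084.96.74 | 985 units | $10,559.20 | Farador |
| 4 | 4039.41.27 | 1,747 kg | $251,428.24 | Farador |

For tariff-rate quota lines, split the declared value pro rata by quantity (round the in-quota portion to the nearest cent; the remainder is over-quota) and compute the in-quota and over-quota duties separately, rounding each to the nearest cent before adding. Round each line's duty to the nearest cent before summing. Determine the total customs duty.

Line 1 (7427.64.24, Galeth, 1,572 kg, $181,047.24):
Base rate for 7427.64.24 is $3.75/kg.
Duty = 1,572 × $3.75 = $5,895.00.
Line 2 (5902.35.04, Farador, 4,006 units, $859,567.42):
Code 5902.35.04 is under a tariff-rate quota (threshold 1,471 units). In-quota: 1,471 units at 2.5%; over-quota: 2,535 units at 29.5%.
Pro-rata value split: in-quota = $859,567.42 × 1,471/4,006 = $315,632.47; over-quota = $859,567.42 − $315,632.47 = $543,934.95.
In-quota duty = $315,632.47 × 2.5% = $7,890.81. Over-quota duty = $543,934.95 × 29.5% = $160,460.81.
Line duty = $7,890.81 + $160,460.81 = $168,351.62.
Line 3 (5084.96.74, Farador, 985 units, $10,559.20):
Base rate for 5084.96.74 is 2% + $3.46/unit.
5084.96.74 has an FTA preferential rate, but origin Farador is not Karmark; base rate stands.
Additional duty on 5084.96.74 from Farador: +32.5%. Applied ad valorem rate: 2% + 32.5% = 34.5%.
Duty = $10,559.20 × 34.5% + 985 × $3.46 = $7,051.02.
Line 4 (4039.41.27, Farador, 1,747 kg, $251,428.24):
Base rate for 4039.41.27 is 3.5% + $0.41/kg.
Additional duty on 4039.41.27 from Farador: +66.9%. Applied ad valorem rate: 3.5% + 66.9% = 70.4%.
Duty = $251,428.24 × 70.4% + 1,747 × $0.41 = $177,721.75.
Total = $5,895.00 + $168,351.62 + $7,051.02 + $177,721.75 = $359,019.39.

$359,019.39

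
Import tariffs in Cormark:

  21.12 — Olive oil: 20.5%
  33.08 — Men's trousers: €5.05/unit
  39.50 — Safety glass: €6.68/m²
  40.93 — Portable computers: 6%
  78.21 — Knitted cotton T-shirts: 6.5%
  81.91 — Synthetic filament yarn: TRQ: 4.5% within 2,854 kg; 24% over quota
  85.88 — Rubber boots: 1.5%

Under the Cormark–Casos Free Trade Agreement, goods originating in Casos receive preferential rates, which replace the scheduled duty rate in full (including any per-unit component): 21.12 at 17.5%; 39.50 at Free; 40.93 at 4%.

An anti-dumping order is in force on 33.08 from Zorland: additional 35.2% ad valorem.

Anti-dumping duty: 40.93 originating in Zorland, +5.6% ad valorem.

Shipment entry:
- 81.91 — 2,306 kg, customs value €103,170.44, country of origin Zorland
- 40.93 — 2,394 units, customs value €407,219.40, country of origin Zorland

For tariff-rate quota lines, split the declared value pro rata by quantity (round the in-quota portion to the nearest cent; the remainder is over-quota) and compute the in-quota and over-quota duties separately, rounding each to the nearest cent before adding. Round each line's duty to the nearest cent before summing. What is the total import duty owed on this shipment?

€51,880.12

Line 1 (81.91, Zorland, 2,306 kg, €103,170.44):
Code 81.91 is under a tariff-rate quota (threshold 2,854 kg). Quantity 2,306 kg is within the quota, so the in-quota rate 4.5% applies to the full value.
Duty = €103,170.44 × 4.5% = €4,642.67.
Line 2 (40.93, Zorland, 2,394 units, €407,219.40):
Base rate for 40.93 is 6%.
40.93 has an FTA preferential rate, but origin Zorland is not Casos; base rate stands.
Additional duty on 40.93 from Zorland: +5.6%. Applied ad valorem rate: 6% + 5.6% = 11.6%.
Duty = €407,219.40 × 11.6% = €47,237.45.
Total = €4,642.67 + €47,237.45 = €51,880.12.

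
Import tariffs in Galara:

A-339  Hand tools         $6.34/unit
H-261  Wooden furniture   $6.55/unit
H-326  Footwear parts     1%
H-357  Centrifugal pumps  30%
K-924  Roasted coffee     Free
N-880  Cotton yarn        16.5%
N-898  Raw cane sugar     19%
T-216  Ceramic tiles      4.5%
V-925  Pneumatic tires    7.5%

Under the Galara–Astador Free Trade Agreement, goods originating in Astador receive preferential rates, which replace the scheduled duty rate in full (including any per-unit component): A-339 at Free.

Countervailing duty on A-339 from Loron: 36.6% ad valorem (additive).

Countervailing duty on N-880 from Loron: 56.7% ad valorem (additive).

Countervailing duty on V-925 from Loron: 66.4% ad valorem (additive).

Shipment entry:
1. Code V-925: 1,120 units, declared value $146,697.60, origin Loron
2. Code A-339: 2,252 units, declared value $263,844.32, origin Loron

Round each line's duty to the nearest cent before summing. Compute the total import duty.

Line 1 (V-925, Loron, 1,120 units, $146,697.60):
Base rate for V-925 is 7.5%.
Additional duty on V-925 from Loron: +66.4%. Applied ad valorem rate: 7.5% + 66.4% = 73.9%.
Duty = $146,697.60 × 73.9% = $108,409.53.
Line 2 (A-339, Loron, 2,252 units, $263,844.32):
Base rate for A-339 is $6.34/unit.
A-339 has an FTA preferential rate, but origin Loron is not Astador; base rate stands.
Additional duty on A-339 from Loron: +36.6% ad valorem. Applied ad valorem rate = 36.6%.
Duty = $263,844.32 × 36.6% + 2,252 × $6.34 = $110,844.70.
Total = $108,409.53 + $110,844.70 = $219,254.23.

$219,254.23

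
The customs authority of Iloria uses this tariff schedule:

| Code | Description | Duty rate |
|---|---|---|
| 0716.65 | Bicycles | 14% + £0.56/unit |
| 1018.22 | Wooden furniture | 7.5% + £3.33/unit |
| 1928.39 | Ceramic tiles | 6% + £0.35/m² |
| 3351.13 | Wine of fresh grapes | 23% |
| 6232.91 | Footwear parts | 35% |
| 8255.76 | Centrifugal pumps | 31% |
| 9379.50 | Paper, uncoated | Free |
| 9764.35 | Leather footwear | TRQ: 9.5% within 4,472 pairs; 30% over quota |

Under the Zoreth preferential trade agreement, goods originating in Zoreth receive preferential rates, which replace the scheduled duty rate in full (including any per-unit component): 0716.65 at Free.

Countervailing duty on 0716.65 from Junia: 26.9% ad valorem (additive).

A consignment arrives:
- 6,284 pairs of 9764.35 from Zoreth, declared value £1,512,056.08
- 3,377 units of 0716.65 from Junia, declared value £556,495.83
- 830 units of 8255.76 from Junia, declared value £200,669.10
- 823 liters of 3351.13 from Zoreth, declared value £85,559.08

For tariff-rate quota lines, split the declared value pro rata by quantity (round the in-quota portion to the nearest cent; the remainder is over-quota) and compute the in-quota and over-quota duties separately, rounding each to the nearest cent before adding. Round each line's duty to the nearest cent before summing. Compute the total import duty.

£544,409.95

Line 1 (9764.35, Zoreth, 6,284 pairs, £1,512,056.08):
Code 9764.35 is under a tariff-rate quota (threshold 4,472 pairs). In-quota: 4,472 pairs at 9.5%; over-quota: 1,812 pairs at 30%.
Pro-rata value split: in-quota = £1,512,056.08 × 4,472/6,284 = £1,076,052.64; over-quota = £1,512,056.08 − £1,076,052.64 = £436,003.44.
In-quota duty = £1,076,052.64 × 9.5% = £102,225.00. Over-quota duty = £436,003.44 × 30% = £130,801.03.
Line duty = £102,225.00 + £130,801.03 = £233,026.03.
Line 2 (0716.65, Junia, 3,377 units, £556,495.83):
Base rate for 0716.65 is 14% + £0.56/unit.
0716.65 has an FTA preferential rate, but origin Junia is not Zoreth; base rate stands.
Additional duty on 0716.65 from Junia: +26.9%. Applied ad valorem rate: 14% + 26.9% = 40.9%.
Duty = £556,495.83 × 40.9% + 3,377 × £0.56 = £229,497.91.
Line 3 (8255.76, Junia, 830 units, £200,669.10):
Base rate for 8255.76 is 31%.
Duty = £200,669.10 × 31% = £62,207.42.
Line 4 (3351.13, Zoreth, 823 liters, £85,559.08):
Base rate for 3351.13 is 23%.
Origin Zoreth is the FTA partner but 3351.13 is not on the preference list; base rate stands.
Duty = £85,559.08 × 23% = £19,678.59.
Total = £233,026.03 + £229,497.91 + £62,207.42 + £19,678.59 = £544,409.95.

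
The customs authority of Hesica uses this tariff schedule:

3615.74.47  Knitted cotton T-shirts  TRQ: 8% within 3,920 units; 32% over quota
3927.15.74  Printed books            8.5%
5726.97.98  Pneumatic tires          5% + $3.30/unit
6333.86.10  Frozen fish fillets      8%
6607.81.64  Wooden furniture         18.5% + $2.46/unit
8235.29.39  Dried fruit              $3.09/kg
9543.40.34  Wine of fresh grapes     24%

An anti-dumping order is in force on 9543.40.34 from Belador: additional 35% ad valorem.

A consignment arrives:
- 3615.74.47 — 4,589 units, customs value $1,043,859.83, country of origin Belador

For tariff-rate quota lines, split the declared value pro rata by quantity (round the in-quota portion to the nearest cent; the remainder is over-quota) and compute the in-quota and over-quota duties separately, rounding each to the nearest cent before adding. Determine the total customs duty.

Line 1 (3615.74.47, Belador, 4,589 units, $1,043,859.83):
Code 3615.74.47 is under a tariff-rate quota (threshold 3,920 units). In-quota: 3,920 units at 8%; over-quota: 669 units at 32%.
Pro-rata value split: in-quota = $1,043,859.83 × 3,920/4,589 = $891,682.40; over-quota = $1,043,859.83 − $891,682.40 = $152,177.43.
In-quota duty = $891,682.40 × 8% = $71,334.59. Over-quota duty = $152,177.43 × 32% = $48,696.78.
Line duty = $71,334.59 + $48,696.78 = $120,031.37.

$120,031.37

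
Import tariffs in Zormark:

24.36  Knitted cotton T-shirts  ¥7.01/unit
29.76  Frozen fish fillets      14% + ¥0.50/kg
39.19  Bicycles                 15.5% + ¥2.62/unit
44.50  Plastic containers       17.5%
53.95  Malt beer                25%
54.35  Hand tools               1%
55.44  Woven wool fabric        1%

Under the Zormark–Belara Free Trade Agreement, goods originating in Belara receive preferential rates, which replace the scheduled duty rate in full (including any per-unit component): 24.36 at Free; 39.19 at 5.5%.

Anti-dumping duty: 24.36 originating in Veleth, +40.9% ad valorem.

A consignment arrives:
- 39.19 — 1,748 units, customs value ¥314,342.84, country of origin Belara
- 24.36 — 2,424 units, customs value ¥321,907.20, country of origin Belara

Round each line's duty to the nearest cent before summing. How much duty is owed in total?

¥17,288.86

Line 1 (39.19, Belara, 1,748 units, ¥314,342.84):
Base rate for 39.19 is 15.5% + ¥2.62/unit.
Origin Belara qualifies under the Zormark–Belara agreement and 39.19 is covered: preferential rate 5.5% applies instead.
Duty = ¥314,342.84 × 5.5% = ¥17,288.86.
Line 2 (24.36, Belara, 2,424 units, ¥321,907.20):
Base rate for 24.36 is ¥7.01/unit.
Origin Belara qualifies under the Zormark–Belara agreement and 24.36 is covered: preferential rate Free applies instead.
The additional-duty order on 24.36 targets Veleth, not Belara; it does not apply.
Duty = ¥321,907.20 × 0% = ¥0.00.
Total = ¥17,288.86 + ¥0.00 = ¥17,288.86.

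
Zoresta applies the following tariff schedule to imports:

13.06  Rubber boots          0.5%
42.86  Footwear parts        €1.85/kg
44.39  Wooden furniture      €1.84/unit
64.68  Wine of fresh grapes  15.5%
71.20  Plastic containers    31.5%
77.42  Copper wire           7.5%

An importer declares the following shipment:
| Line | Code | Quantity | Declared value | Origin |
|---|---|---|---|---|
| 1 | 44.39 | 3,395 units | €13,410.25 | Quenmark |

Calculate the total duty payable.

Line 1 (44.39, Quenmark, 3,395 units, €13,410.25):
Base rate for 44.39 is €1.84/unit.
Duty = 3,395 × €1.84 = €6,246.80.

€6,246.80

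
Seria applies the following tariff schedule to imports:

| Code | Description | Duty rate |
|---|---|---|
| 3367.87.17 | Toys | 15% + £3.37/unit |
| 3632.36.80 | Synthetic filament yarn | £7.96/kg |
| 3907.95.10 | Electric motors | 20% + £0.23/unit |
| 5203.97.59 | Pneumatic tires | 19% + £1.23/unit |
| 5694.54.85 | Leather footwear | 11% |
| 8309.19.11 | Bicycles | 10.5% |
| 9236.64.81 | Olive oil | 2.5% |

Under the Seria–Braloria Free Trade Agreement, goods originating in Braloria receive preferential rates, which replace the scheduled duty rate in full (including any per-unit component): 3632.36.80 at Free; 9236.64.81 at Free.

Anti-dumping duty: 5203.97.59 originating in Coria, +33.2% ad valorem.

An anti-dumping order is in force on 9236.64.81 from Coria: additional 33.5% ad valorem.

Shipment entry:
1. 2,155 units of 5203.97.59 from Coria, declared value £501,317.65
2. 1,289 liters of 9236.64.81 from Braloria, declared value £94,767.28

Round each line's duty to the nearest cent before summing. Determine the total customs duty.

£264,338.46

Line 1 (5203.97.59, Coria, 2,155 units, £501,317.65):
Base rate for 5203.97.59 is 19% + £1.23/unit.
Additional duty on 5203.97.59 from Coria: +33.2%. Applied ad valorem rate: 19% + 33.2% = 52.2%.
Duty = £501,317.65 × 52.2% + 2,155 × £1.23 = £264,338.46.
Line 2 (9236.64.81, Braloria, 1,289 liters, £94,767.28):
Base rate for 9236.64.81 is 2.5%.
Origin Braloria qualifies under the Seria–Braloria agreement and 9236.64.81 is covered: preferential rate Free applies instead.
The additional-duty order on 9236.64.81 targets Coria, not Braloria; it does not apply.
Duty = £94,767.28 × 0% = £0.00.
Total = £264,338.46 + £0.00 = £264,338.46.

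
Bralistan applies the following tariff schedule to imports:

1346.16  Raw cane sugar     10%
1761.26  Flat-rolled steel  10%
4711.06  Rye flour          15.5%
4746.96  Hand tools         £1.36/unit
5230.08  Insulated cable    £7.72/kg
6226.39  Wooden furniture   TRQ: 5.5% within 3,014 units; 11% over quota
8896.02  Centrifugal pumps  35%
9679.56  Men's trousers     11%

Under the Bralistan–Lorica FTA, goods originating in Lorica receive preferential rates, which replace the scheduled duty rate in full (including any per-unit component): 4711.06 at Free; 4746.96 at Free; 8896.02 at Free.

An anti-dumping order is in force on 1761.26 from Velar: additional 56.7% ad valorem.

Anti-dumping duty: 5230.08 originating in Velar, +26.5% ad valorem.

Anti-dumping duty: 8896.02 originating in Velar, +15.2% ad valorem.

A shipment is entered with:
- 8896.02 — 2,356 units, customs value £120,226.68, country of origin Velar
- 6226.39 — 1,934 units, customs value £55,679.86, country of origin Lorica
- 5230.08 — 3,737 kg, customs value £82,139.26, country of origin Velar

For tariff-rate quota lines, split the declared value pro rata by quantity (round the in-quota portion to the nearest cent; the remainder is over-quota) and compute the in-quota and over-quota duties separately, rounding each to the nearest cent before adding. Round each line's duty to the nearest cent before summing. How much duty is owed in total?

Line 1 (8896.02, Velar, 2,356 units, £120,226.68):
Base rate for 8896.02 is 35%.
8896.02 has an FTA preferential rate, but origin Velar is not Lorica; base rate stands.
Additional duty on 8896.02 from Velar: +15.2%. Applied ad valorem rate: 35% + 15.2% = 50.2%.
Duty = £120,226.68 × 50.2% = £60,353.79.
Line 2 (6226.39, Lorica, 1,934 units, £55,679.86):
Code 6226.39 is under a tariff-rate quota (threshold 3,014 units). Quantity 1,934 units is within the quota, so the in-quota rate 5.5% applies to the full value.
Duty = £55,679.86 × 5.5% = £3,062.39.
Line 3 (5230.08, Velar, 3,737 kg, £82,139.26):
Base rate for 5230.08 is £7.72/kg.
Additional duty on 5230.08 from Velar: +26.5% ad valorem. Applied ad valorem rate = 26.5%.
Duty = £82,139.26 × 26.5% + 3,737 × £7.72 = £50,616.54.
Total = £60,353.79 + £3,062.39 + £50,616.54 = £114,032.72.

£114,032.72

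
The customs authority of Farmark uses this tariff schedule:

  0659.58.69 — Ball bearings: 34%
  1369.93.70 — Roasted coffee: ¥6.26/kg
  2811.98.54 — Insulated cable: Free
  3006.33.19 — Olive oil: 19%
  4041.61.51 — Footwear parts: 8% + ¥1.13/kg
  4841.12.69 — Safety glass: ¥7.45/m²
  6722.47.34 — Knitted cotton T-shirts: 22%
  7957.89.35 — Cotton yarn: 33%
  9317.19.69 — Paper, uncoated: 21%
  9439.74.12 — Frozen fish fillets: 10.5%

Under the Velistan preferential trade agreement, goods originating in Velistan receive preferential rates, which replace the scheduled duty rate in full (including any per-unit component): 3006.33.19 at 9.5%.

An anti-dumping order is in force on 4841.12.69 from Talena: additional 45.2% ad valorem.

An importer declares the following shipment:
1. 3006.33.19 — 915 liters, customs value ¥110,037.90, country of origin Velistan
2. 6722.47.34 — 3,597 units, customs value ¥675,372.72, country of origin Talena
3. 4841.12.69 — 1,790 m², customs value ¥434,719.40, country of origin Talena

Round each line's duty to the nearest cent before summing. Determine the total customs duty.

Line 1 (3006.33.19, Velistan, 915 liters, ¥110,037.90):
Base rate for 3006.33.19 is 19%.
Origin Velistan qualifies under the Farmark–Velistan agreement and 3006.33.19 is covered: preferential rate 9.5% applies instead.
Duty = ¥110,037.90 × 9.5% = ¥10,453.60.
Line 2 (6722.47.34, Talena, 3,597 units, ¥675,372.72):
Base rate for 6722.47.34 is 22%.
Duty = ¥675,372.72 × 22% = ¥148,582.00.
Line 3 (4841.12.69, Talena, 1,790 m², ¥434,719.40):
Base rate for 4841.12.69 is ¥7.45/m².
Additional duty on 4841.12.69 from Talena: +45.2% ad valorem. Applied ad valorem rate = 45.2%.
Duty = ¥434,719.40 × 45.2% + 1,790 × ¥7.45 = ¥209,828.67.
Total = ¥10,453.60 + ¥148,582.00 + ¥209,828.67 = ¥368,864.27.

¥368,864.27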